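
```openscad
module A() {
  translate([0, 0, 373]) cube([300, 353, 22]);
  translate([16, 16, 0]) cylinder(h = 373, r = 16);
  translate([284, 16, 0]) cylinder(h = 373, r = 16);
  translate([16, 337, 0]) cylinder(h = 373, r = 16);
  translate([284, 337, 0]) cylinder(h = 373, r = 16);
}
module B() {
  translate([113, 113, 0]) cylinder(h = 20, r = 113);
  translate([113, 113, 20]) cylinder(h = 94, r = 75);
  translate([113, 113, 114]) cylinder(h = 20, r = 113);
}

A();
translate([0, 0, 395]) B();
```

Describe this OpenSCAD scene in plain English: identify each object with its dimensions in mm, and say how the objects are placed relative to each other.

A is a simple wooden stool: a rectangular seat 300 mm (x) by 353 mm (y), 22 mm thick, top face at z = 395 mm, on four round legs, each 32 mm in diameter. The legs rest on z = 0, each leg's axis is inset half a diameter from the nearest pair of seat edges (so the leg's bounding box is flush with the corner).

B is a spool: two coaxial disc flanges of radius 113 mm and thickness 20 mm, joined by a core cylinder of radius 75 mm and height 94 mm. The lower flange rests on z = 0 and the three cylinders share a vertical axis.

The spool is on top of the stool.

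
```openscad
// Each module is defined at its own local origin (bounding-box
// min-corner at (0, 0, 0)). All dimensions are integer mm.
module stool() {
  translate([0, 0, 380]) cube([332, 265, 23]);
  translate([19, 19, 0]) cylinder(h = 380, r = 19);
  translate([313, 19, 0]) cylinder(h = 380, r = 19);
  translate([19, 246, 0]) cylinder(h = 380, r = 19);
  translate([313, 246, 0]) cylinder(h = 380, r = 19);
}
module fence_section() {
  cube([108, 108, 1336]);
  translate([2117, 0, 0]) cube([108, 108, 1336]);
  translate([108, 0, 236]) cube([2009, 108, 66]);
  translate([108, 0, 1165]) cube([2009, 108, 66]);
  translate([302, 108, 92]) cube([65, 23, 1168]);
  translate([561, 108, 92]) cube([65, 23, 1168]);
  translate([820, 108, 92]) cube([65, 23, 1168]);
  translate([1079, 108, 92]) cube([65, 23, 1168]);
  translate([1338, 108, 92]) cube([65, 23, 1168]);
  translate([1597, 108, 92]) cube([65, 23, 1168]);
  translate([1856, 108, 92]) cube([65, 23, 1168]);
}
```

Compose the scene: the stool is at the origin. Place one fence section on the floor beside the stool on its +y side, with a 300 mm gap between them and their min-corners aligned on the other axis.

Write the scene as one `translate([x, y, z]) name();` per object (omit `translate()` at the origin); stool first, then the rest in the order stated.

stool();
translate([0, 565, 0]) fence_section();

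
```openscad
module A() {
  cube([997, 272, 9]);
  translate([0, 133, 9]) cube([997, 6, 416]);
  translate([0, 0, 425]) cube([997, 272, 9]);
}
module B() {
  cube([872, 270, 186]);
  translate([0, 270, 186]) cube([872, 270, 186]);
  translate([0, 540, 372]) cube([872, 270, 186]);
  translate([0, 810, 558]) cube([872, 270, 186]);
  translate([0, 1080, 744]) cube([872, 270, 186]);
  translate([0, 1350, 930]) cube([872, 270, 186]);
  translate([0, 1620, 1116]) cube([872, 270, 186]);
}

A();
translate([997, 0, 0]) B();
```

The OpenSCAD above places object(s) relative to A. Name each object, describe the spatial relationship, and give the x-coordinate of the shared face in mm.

A is an I-beam. B is a staircase. The staircase is against the I-beam's +x side, with their −y faces flush. The x-coordinate of the shared face is 997 mm.

The I-beam's +x face and the staircase's −x face are both at x = 997 mm.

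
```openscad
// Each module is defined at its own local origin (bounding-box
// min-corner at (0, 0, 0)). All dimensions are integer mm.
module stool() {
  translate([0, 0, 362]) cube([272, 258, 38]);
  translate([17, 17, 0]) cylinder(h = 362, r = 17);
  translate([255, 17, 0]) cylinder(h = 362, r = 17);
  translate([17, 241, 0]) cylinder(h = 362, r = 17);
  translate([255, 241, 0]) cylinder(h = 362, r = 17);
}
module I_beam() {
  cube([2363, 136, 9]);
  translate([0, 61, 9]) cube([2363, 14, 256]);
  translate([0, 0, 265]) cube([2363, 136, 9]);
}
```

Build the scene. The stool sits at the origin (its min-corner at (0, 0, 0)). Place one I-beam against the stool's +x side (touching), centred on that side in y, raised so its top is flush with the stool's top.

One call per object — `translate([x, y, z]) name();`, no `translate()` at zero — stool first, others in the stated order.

stool();
translate([272, 61, 126]) I_beam();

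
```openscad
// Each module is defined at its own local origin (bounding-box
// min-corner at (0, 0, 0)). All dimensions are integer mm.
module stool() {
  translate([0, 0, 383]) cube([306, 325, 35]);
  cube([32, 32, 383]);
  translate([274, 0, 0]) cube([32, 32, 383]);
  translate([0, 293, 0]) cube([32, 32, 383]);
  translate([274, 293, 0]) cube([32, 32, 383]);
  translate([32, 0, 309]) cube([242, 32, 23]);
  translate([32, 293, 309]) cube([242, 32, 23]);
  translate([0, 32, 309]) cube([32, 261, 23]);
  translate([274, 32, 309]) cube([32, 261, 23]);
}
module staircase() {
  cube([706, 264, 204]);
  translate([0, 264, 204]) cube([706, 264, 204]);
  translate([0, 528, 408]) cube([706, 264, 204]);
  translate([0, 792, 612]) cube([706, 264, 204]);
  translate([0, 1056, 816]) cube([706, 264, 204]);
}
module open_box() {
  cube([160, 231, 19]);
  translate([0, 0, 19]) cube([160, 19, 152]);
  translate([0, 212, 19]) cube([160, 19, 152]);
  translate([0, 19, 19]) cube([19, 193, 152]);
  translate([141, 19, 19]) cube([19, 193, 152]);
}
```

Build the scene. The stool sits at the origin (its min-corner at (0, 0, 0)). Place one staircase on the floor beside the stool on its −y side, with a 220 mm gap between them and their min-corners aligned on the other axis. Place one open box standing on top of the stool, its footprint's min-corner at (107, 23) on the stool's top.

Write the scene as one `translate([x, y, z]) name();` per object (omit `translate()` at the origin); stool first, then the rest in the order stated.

stool();
translate([0, -1540, 0]) staircase();
translate([107, 23, 418]) open_box();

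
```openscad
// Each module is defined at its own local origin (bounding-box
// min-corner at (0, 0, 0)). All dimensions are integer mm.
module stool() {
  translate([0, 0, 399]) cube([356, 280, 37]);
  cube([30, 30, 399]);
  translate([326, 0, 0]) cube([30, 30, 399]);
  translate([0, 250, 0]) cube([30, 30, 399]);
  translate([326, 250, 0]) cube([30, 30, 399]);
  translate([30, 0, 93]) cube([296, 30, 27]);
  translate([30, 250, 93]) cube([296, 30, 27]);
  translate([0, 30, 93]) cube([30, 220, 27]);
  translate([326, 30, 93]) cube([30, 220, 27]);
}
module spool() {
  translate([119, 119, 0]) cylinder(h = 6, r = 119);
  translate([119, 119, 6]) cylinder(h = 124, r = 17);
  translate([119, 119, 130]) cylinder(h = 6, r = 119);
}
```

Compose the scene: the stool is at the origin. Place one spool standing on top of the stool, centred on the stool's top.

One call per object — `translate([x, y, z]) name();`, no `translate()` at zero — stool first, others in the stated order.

stool();
translate([59, 21, 436]) spool();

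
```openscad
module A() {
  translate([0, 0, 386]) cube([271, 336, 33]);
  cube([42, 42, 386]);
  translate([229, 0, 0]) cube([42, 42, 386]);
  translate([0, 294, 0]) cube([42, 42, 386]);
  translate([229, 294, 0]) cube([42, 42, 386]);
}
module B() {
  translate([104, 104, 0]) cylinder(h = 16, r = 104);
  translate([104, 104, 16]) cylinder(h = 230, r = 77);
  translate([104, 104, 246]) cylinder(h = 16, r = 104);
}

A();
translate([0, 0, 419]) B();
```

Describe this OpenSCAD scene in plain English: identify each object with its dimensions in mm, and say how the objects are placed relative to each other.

A is a four-legged stool. The seat is a 271×336×33 mm slab whose top surface is at z = 419 mm; four square legs, each 42×42 mm in cross-section, run from the floor (z = 0) to the underside of the seat, each flush with a corner of the seat.

B is a spool: two coaxial disc flanges of radius 104 mm and thickness 16 mm, joined by a core cylinder of radius 77 mm and height 230 mm. The lower flange rests on z = 0 and the three cylinders share a vertical axis.

The spool is on top of the stool.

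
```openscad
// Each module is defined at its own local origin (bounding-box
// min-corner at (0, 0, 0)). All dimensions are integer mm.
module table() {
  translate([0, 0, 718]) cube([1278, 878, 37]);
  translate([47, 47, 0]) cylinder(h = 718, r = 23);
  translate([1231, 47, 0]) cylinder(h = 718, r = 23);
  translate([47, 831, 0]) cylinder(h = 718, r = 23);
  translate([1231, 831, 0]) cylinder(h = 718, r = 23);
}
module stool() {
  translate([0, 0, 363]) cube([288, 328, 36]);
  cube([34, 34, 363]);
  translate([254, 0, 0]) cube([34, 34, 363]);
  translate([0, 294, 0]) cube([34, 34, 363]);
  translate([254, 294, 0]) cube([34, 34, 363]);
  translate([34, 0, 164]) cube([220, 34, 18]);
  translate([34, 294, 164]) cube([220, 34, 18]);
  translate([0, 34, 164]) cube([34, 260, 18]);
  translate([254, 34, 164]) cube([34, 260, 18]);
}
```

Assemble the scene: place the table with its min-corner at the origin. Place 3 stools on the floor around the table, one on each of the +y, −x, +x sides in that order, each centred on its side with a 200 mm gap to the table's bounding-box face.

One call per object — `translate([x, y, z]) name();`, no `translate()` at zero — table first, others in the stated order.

table();
translate([495, 1078, 0]) stool();
translate([-488, 275, 0]) stool();
translate([1478, 275, 0]) stool();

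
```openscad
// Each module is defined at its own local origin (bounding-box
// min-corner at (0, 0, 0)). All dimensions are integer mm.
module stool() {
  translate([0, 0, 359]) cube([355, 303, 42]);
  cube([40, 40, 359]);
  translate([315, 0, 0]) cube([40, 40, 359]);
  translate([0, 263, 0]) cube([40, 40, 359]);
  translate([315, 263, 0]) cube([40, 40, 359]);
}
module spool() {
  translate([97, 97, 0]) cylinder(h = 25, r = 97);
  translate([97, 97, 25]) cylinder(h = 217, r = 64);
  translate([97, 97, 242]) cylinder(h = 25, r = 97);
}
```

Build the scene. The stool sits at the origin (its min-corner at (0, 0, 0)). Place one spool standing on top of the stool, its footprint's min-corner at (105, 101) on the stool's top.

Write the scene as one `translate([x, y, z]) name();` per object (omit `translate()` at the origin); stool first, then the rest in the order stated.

stool();
translate([105, 101, 401]) spool();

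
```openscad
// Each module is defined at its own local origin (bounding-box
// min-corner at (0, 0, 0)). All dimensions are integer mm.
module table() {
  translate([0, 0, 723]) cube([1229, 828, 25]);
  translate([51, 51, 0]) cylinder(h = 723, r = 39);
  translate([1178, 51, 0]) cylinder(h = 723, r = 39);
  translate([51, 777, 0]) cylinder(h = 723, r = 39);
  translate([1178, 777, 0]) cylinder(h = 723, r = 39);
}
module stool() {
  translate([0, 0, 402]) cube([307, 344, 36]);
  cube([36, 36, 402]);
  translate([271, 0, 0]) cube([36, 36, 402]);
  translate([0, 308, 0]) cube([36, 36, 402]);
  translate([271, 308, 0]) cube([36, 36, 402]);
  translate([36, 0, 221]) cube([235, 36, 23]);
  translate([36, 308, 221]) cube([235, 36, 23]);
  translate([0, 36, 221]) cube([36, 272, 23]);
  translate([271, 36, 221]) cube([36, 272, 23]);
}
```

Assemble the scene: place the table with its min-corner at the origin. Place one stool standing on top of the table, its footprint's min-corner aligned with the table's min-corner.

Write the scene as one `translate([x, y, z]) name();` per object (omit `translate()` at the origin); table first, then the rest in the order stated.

table();
translate([0, 0, 748]) stool();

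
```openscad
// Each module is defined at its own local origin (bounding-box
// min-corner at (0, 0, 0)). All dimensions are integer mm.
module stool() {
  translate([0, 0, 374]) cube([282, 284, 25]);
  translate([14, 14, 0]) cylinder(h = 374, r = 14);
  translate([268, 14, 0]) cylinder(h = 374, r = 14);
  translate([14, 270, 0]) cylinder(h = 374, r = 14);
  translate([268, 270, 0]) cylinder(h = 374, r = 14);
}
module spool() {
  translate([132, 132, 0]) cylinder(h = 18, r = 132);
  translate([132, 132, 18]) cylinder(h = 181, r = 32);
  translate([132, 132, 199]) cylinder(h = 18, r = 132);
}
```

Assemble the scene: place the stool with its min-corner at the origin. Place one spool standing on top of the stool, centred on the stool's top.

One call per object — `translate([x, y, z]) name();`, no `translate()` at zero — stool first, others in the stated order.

stool();
translate([9, 10, 399]) spool();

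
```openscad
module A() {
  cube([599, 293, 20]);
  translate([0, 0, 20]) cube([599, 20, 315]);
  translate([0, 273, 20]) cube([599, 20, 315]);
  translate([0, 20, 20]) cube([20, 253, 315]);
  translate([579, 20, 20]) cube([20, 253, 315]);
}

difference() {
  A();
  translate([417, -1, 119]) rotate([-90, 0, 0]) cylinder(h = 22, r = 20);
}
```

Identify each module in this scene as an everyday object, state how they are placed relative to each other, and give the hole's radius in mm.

A is an open box. The open box has a circular hole through its front wall. The hole's radius is 20 mm.

The subtracted cylinder has r = 20 mm.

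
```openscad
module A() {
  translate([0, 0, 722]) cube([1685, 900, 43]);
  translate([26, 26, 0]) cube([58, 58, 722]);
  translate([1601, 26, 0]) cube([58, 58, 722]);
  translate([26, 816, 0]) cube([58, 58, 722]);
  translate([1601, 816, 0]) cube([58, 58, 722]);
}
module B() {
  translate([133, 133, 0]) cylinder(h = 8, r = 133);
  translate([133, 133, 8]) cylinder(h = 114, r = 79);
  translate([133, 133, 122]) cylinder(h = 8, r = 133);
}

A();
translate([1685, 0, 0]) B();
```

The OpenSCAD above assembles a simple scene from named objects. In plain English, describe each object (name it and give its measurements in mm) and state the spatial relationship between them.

A is a table: top 1685 mm (x) × 900 mm (y), 43 mm thick, upper face at z = 765 mm, on four 58×58 mm square legs, each inset 26 mm from the nearest pair of top edges, running from z = 0 to the bottom of the top.

B is a spool: two coaxial disc flanges of radius 133 mm and thickness 8 mm, joined by a core cylinder of radius 79 mm and height 114 mm. The lower flange rests on z = 0 and the three cylinders share a vertical axis.

The spool is against the table's +x side, with their −y faces flush.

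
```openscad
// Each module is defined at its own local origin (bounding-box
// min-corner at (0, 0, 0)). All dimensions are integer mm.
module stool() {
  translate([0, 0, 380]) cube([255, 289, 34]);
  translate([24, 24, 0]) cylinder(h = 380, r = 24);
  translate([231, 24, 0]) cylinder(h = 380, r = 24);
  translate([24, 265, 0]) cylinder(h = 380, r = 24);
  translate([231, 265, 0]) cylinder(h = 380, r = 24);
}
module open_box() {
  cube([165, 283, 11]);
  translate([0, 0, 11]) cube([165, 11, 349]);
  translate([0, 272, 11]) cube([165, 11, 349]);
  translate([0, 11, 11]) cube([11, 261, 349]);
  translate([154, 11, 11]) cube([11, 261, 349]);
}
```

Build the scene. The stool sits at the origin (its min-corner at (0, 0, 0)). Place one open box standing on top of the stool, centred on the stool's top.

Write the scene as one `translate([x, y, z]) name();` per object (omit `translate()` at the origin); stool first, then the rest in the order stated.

stool();
translate([45, 3, 414]) open_box();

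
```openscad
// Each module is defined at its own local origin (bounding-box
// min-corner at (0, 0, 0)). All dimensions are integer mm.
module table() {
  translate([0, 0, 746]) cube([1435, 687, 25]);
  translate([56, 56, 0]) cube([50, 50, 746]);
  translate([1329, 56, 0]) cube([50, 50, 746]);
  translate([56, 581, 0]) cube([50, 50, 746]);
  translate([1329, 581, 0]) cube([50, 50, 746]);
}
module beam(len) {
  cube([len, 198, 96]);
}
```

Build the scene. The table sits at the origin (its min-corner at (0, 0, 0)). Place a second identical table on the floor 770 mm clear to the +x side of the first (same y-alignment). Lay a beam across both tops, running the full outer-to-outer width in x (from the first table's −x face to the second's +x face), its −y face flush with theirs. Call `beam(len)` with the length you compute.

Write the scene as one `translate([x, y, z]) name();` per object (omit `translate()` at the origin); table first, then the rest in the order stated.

table();
translate([2205, 0, 0]) table();
translate([0, 0, 771]) beam(3640);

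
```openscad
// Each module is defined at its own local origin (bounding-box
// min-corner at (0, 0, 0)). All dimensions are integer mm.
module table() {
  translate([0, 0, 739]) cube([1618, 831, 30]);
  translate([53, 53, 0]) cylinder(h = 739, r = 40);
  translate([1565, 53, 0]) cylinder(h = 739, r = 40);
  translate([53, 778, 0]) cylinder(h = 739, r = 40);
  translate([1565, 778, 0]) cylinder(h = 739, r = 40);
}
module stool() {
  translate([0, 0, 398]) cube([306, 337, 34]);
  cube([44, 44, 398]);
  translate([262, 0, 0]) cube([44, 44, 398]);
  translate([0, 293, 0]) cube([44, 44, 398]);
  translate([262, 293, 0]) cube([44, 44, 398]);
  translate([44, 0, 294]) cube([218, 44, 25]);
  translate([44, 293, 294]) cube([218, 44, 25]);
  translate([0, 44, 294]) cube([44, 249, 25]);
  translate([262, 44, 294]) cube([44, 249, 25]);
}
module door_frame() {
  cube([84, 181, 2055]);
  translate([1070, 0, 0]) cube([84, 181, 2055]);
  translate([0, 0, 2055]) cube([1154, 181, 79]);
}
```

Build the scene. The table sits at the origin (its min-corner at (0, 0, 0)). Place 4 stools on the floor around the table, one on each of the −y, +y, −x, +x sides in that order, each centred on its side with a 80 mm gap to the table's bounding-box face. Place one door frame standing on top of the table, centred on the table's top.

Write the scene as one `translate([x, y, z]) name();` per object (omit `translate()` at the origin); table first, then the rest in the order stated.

table();
translate([656, -417, 0]) stool();
translate([656, 911, 0]) stool();
translate([-386, 247, 0]) stool();
translate([1698, 247, 0]) stool();
translate([232, 325, 769]) door_frame();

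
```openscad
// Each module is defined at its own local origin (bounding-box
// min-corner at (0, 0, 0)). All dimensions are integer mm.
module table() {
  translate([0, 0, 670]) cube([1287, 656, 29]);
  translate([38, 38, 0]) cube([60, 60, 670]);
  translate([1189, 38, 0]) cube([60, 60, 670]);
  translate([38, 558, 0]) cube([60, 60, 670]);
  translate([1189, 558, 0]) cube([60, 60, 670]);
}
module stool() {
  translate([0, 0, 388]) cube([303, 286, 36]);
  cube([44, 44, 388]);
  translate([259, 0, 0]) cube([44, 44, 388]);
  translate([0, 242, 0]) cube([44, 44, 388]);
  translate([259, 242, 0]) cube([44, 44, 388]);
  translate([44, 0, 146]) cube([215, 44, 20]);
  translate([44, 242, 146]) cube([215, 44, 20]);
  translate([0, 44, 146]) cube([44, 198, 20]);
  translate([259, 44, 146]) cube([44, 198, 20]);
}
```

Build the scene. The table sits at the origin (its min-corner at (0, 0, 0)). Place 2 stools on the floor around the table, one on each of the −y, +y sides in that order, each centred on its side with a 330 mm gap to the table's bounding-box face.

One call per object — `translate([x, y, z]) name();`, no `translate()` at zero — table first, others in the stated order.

table();
translate([492, -616, 0]) stool();
translate([492, 986, 0]) stool();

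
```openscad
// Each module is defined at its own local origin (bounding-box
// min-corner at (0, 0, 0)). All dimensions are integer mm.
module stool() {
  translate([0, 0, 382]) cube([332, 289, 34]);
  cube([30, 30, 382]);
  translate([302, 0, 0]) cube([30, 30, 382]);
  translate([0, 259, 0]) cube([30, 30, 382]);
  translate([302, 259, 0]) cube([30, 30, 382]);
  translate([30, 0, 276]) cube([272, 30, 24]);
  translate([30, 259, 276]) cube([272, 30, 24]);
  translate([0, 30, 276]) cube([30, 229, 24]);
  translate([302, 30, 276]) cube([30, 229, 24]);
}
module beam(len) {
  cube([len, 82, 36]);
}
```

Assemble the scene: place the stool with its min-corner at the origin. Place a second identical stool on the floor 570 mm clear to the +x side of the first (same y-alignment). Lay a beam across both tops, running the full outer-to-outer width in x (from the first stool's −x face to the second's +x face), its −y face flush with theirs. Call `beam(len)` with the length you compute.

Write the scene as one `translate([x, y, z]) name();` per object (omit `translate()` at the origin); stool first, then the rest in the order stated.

stool();
translate([902, 0, 0]) stool();
translate([0, 0, 416]) beam(1234);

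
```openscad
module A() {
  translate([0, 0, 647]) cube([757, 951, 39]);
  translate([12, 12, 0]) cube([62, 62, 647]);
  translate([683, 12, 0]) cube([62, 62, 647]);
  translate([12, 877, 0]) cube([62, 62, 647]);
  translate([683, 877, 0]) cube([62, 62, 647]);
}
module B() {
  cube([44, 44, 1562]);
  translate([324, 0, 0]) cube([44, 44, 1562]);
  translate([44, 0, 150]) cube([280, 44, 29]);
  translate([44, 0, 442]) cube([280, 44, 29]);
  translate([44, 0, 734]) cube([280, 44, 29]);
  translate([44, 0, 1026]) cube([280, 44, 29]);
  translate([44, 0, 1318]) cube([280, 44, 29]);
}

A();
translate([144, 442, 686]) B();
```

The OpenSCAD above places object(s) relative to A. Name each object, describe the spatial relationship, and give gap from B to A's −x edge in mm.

A is a table. B is a ladder. The ladder is on top of the table. The gap from the ladder to the table's −x edge is 144 mm.

The ladder's min-x is at 144; the table's min-x is 0; gap = 144 mm.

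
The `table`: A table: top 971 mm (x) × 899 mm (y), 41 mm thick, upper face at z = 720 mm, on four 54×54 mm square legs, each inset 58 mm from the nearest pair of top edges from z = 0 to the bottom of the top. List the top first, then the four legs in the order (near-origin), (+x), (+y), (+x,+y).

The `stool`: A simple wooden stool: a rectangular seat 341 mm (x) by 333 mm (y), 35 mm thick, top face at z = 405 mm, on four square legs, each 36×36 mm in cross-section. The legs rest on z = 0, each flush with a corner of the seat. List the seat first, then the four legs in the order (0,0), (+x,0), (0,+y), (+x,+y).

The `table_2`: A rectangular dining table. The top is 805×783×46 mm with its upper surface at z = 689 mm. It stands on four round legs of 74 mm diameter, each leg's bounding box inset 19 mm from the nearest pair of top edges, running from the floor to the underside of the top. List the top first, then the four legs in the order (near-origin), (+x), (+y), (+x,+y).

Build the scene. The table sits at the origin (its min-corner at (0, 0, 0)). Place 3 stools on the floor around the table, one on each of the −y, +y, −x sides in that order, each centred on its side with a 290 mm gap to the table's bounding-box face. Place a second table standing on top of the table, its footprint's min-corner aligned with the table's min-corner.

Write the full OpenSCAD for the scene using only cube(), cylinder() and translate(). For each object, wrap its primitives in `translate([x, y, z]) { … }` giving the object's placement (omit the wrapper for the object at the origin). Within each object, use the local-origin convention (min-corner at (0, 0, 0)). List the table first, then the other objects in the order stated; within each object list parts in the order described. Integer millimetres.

translate([0, 0, 679]) cube([971, 899, 41]);
translate([58, 58, 0]) cube([54, 54, 679]);
translate([859, 58, 0]) cube([54, 54, 679]);
translate([58, 787, 0]) cube([54, 54, 679]);
translate([859, 787, 0]) cube([54, 54, 679]);
translate([315, -623, 0]) {
  translate([0, 0, 370]) cube([341, 333, 35]);
  cube([36, 36, 370]);
  translate([305, 0, 0]) cube([36, 36, 370]);
  translate([0, 297, 0]) cube([36, 36, 370]);
  translate([305, 297, 0]) cube([36, 36, 370]);
}
translate([315, 1189, 0]) {
  translate([0, 0, 370]) cube([341, 333, 35]);
  cube([36, 36, 370]);
  translate([305, 0, 0]) cube([36, 36, 370]);
  translate([0, 297, 0]) cube([36, 36, 370]);
  translate([305, 297, 0]) cube([36, 36, 370]);
}
translate([-631, 283, 0]) {
  translate([0, 0, 370]) cube([341, 333, 35]);
  cube([36, 36, 370]);
  translate([305, 0, 0]) cube([36, 36, 370]);
  translate([0, 297, 0]) cube([36, 36, 370]);
  translate([305, 297, 0]) cube([36, 36, 370]);
}
translate([0, 0, 720]) {
  translate([0, 0, 643]) cube([805, 783, 46]);
  translate([56, 56, 0]) cylinder(h = 643, r = 37);
  translate([749, 56, 0]) cylinder(h = 643, r = 37);
  translate([56, 727, 0]) cylinder(h = 643, r = 37);
  translate([749, 727, 0]) cylinder(h = 643, r = 37);
}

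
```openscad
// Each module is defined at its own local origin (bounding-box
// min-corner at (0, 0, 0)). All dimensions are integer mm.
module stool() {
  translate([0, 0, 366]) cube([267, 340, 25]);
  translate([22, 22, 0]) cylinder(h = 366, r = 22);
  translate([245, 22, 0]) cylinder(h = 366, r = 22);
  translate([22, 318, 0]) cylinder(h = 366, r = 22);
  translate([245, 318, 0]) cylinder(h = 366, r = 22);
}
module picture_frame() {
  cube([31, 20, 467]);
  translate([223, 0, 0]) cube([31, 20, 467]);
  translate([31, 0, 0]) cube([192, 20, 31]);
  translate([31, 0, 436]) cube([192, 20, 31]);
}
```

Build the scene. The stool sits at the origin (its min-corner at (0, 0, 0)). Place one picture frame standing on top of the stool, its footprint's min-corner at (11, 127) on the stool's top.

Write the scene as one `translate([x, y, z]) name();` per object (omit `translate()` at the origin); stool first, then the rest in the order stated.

stool();
translate([11, 127, 391]) picture_frame();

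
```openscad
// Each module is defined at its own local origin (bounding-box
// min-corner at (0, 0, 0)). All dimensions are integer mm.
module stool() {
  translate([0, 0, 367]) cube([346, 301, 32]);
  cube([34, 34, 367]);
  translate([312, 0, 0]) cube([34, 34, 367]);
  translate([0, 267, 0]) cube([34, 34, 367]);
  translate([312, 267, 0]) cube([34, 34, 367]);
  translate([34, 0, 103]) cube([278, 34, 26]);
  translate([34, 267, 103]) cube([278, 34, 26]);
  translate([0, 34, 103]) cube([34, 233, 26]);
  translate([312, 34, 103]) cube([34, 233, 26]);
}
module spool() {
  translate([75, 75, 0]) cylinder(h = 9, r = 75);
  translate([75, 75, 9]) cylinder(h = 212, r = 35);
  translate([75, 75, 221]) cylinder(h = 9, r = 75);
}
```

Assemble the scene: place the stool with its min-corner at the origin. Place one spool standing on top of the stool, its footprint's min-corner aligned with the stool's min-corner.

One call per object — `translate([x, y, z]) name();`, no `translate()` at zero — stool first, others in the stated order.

stool();
translate([0, 0, 399]) spool();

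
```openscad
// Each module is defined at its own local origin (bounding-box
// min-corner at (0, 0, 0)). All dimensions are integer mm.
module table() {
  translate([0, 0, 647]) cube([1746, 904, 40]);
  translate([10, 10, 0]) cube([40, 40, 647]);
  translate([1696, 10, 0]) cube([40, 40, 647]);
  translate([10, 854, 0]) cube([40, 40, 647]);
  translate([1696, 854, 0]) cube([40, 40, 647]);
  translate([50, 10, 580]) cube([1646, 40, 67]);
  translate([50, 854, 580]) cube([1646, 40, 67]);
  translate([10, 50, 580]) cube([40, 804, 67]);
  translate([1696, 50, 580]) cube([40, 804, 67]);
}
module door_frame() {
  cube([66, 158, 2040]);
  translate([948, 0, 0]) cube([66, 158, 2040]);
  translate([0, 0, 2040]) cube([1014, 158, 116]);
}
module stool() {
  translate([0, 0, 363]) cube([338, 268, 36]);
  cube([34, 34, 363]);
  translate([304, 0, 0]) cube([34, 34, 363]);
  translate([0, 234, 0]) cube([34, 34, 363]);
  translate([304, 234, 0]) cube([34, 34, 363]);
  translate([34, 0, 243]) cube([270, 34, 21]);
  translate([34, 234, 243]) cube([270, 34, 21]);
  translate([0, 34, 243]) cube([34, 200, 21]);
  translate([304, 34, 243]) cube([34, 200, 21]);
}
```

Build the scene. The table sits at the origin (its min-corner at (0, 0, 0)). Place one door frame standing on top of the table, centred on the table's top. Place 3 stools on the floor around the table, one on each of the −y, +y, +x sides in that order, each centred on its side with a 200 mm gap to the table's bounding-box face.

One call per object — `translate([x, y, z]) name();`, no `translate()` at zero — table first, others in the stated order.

table();
translate([366, 373, 687]) door_frame();
translate([704, -468, 0]) stool();
translate([704, 1104, 0]) stool();
translate([1946, 318, 0]) stool();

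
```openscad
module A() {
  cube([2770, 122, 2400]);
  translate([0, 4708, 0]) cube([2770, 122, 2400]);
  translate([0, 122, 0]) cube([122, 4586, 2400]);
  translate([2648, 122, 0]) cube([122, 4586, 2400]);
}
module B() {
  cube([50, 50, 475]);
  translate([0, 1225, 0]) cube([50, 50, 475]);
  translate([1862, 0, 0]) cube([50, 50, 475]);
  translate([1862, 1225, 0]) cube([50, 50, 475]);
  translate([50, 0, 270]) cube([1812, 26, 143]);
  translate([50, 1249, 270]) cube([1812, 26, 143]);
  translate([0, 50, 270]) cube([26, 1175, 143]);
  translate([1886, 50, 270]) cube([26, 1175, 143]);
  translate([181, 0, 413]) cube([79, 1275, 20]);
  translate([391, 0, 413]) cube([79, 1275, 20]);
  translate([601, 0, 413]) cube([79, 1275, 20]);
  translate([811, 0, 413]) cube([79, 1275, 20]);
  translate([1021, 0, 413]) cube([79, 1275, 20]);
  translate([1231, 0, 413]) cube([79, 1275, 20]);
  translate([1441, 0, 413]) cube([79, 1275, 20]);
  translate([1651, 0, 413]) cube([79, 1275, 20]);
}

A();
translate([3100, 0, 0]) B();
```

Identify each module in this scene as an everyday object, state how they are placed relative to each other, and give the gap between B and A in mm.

A is a house frame. B is a bed frame. The bed frame is on the floor beside the house frame on its +x side. The gap between the bed frame and the house frame is 330 mm.

The bed frame's nearest face is 330 mm from the house frame's +x face.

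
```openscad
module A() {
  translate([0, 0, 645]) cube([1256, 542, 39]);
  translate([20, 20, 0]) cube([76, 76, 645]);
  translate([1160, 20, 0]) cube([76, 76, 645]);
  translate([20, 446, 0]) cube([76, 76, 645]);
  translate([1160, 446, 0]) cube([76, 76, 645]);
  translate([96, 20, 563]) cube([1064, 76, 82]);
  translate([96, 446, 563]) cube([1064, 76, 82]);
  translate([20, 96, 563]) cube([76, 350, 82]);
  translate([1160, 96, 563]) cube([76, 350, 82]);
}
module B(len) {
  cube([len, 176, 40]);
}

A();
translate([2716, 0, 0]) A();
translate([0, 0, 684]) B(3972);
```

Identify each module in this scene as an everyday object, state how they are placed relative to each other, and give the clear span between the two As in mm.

A is a table. B is a beam. A beam spans the tops of two tables. The clear span between the two tables is 1460 mm.

Second table starts at x = 2716; first ends at x = 1256; clear span = 2716 − 1256 = 1460 mm.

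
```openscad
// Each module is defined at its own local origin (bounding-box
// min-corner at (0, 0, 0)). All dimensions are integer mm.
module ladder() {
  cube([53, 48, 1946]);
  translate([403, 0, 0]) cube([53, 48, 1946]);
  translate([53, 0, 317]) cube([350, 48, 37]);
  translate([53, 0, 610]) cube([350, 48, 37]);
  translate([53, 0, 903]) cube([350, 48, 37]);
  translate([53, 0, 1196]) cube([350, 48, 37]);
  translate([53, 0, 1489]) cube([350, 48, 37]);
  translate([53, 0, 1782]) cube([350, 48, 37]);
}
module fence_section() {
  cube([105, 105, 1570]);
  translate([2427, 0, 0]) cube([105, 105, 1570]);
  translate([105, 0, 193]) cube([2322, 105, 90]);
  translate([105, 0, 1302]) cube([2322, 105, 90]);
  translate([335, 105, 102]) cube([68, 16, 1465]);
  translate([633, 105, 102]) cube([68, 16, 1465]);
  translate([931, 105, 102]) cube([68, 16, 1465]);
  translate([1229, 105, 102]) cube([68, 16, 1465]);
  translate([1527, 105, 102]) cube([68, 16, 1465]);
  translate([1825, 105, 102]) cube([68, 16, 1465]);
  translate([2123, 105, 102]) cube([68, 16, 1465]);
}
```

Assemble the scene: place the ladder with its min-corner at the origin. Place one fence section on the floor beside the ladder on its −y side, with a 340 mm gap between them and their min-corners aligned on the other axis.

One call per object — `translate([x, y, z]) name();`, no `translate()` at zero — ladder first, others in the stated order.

ladder();
translate([0, -461, 0]) fence_section();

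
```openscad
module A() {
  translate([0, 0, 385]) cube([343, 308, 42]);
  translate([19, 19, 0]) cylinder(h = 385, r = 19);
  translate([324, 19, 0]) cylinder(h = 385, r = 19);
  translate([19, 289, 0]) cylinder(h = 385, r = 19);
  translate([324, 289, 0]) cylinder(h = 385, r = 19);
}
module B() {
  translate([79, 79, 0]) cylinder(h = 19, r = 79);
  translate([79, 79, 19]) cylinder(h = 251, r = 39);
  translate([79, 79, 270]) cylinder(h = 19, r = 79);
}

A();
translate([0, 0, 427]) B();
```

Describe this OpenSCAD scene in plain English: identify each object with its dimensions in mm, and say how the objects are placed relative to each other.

A is a four-legged stool. The seat is a 343×308×42 mm slab whose top surface is at z = 427 mm; four round legs, each 38 mm in diameter, run from the floor (z = 0) to the underside of the seat, each leg's axis is inset half a diameter from the nearest pair of seat edges (so the leg's bounding box is flush with the corner).

B is a spool: two coaxial disc flanges of radius 79 mm and thickness 19 mm, joined by a core cylinder of radius 39 mm and height 251 mm. The lower flange rests on z = 0 and the three cylinders share a vertical axis.

The spool is on top of the stool.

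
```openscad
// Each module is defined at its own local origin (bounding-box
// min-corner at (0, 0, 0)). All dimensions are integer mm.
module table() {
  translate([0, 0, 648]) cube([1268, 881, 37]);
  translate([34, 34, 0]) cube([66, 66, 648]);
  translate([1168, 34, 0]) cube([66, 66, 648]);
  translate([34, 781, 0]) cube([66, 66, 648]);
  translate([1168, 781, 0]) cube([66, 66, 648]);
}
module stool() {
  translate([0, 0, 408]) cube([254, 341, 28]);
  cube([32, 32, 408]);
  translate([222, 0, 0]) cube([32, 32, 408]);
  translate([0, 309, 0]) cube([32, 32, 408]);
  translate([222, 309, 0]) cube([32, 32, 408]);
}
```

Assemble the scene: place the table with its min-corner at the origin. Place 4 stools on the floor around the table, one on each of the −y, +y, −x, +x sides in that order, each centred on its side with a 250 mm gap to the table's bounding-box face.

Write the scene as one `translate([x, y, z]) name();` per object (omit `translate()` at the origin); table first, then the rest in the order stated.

table();
translate([507, -591, 0]) stool();
translate([507, 1131, 0]) stool();
translate([-504, 270, 0]) stool();
translate([1518, 270, 0]) stool();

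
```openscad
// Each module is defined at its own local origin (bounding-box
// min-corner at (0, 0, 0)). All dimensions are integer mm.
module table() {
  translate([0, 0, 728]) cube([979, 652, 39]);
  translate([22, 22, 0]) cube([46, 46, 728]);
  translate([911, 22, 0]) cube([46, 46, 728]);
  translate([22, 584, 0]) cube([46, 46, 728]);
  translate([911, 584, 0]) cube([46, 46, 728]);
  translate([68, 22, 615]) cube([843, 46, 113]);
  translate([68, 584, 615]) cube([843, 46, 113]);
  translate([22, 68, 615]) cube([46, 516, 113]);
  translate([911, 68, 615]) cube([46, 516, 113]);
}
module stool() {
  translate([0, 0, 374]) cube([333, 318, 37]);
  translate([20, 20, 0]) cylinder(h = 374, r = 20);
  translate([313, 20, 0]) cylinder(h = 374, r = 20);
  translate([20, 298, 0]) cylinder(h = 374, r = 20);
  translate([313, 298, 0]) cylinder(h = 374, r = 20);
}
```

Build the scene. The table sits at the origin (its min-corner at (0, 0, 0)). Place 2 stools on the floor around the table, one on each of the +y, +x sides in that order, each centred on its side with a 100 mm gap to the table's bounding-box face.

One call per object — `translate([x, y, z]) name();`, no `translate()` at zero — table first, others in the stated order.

table();
translate([323, 752, 0]) stool();
translate([1079, 167, 0]) stool();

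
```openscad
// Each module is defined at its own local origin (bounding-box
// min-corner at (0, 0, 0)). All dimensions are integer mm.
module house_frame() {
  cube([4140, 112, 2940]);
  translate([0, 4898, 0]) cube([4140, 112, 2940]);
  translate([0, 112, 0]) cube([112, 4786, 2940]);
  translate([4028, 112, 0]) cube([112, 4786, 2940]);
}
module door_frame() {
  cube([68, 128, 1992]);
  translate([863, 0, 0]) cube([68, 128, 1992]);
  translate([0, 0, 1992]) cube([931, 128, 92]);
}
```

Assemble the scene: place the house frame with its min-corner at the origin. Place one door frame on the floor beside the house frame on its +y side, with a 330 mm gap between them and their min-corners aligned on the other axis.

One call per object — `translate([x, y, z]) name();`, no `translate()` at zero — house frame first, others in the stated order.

house_frame();
translate([0, 5340, 0]) door_frame();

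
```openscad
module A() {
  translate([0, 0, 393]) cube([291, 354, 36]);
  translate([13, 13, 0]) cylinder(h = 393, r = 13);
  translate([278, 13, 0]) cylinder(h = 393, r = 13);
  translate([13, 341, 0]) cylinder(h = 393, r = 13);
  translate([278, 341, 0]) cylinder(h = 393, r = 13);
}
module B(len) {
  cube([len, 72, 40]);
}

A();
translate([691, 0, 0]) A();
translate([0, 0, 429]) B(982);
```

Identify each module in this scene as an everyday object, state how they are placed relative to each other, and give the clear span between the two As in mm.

A is a stool. B is a beam. A beam spans the tops of two stools. The clear span between the two stools is 400 mm.

Second stool starts at x = 691; first ends at x = 291; clear span = 691 − 291 = 400 mm.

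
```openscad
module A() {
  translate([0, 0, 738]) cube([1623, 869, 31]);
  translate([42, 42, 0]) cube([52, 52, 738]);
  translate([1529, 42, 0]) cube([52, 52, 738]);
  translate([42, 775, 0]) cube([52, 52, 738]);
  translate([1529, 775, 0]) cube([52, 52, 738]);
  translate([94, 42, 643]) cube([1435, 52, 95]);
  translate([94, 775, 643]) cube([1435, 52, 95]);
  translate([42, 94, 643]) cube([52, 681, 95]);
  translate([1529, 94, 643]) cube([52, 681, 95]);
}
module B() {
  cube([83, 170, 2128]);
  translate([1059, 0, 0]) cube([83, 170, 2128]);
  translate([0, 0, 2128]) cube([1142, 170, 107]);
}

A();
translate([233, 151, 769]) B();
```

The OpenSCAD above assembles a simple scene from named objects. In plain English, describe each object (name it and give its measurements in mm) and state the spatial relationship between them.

A is a table with a 1623×869 mm rectangular top, 31 mm thick, top surface at z = 769 mm, supported by four 52×52 mm square legs, each inset 42 mm from the nearest pair of top edges, running from the floor. Four apron rails, 52 mm thick and 95 mm tall, run between adjacent legs with their top edges flush with the underside of the top and their outer faces flush with the legs' outer faces.

B is a door frame. The clear opening is 976 mm wide and 2128 mm high. Two 83 mm wide jambs, 170 mm deep, stand either side of the opening from the floor to the top of the opening. A 107 mm thick head sits across the top of both jambs, spanning the full outside width of the frame.

The door frame is on top of the table.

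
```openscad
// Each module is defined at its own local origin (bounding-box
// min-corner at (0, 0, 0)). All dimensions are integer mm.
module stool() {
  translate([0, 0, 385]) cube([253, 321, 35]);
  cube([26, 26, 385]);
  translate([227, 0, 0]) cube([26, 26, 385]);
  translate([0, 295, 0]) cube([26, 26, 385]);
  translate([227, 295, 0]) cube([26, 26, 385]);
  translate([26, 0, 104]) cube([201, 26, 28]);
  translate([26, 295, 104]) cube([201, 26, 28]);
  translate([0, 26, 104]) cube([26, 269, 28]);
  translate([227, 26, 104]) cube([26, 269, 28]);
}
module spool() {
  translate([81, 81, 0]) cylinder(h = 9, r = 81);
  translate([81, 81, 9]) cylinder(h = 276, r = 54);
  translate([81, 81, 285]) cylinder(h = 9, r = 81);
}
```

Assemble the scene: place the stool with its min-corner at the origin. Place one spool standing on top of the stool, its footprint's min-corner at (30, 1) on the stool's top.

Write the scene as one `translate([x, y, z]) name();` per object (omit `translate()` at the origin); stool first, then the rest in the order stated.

stool();
translate([30, 1, 420]) spool();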